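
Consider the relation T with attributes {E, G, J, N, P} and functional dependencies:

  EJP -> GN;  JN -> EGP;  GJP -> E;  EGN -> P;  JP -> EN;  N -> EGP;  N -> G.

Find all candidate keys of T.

Attribute J never appears on the right-hand side of any dependency, so J must belong to every candidate key.
{J}⁺ = {J}, which is not all of the schema, so we must add further attributes.
{J, N}⁺: JN→EGP adds E, G, P → {E, G, J, N, P}. Minimal: {N}⁺ = {E, G, N, P}; {J}⁺ = {J} — none reach the full schema.
{J, P}⁺: JP→EN adds E, N; N→EGP adds G → {E, G, J, N, P}. Minimal: {P}⁺ = {P}; {J}⁺ = {J} — none reach the full schema.

(J, N), (J, P)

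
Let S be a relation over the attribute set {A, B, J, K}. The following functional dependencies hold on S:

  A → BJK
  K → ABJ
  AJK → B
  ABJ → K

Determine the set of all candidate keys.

{A}⁺: A→BJK adds B, J, K → {A, B, J, K}.
{K}⁺: K→ABJ adds A, B, J → {A, B, J, K}.
Any other superkey contains one of these as a subset, so there are no further candidate keys.

(A), (K)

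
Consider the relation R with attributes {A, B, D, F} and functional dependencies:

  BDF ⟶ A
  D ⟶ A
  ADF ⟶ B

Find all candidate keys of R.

Attributes D, F never appear on any right-hand side, so every candidate key must contain {D, F}.
{D, F}⁺ = {A, B, D, F}, which is all of the schema, so {D, F} is the only candidate key.

{D, F}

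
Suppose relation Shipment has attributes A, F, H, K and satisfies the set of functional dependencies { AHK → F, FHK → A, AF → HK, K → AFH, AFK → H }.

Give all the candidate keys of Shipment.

{K}⁺: K→AFH adds A, F, H → {A, F, H, K}.
{A, F}⁺: AF→HK adds H, K → {A, F, H, K}. Minimal: {F}⁺ = {F}; {A}⁺ = {A} — none reach the full schema.

{K}, {A, F}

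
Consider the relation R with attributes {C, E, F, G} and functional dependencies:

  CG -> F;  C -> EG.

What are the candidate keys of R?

Attribute C never appears on the right-hand side of any dependency, so C must belong to every candidate key.
{C}⁺ = {C, E, F, G}, which is all of the schema, so {C} is the only candidate key.

{C}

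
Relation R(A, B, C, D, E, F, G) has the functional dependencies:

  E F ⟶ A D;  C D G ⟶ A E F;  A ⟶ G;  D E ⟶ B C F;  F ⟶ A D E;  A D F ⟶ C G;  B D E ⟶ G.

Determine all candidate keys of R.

{F}⁺: F→ADE adds A, D, E; ADF→CG adds C, G; DE→BCF adds B → {A, B, C, D, E, F, G}.
{D, E}⁺: DE→BCF adds B, C, F; F→ADE adds A; ADF→CG adds G → {A, B, C, D, E, F, G}.
{A, C, D}⁺: A→G adds G; CDG→AEF adds E, F; DE→BCF adds B → {A, B, C, D, E, F, G}.
{C, D, G}⁺: CDG→AEF adds A, E, F; DE→BCF adds B → {A, B, C, D, E, F, G}.

{F}, {D, E}, {A, C, D}, {C, D, G}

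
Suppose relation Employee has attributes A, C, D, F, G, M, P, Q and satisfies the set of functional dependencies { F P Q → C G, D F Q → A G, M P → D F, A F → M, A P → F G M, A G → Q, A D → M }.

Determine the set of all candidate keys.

{A, P}, {M, P, Q}, {D, F, P, Q}

{A, P}⁺: AP→FGM adds F, G, M; AG→Q adds Q; FPQ→CG adds C; MP→DF adds D → {A, C, D, F, G, M, P, Q}. Minimal: {P}⁺ = {P}; {A}⁺ = {A} — none reach the full schema.
{M, P, Q}⁺: MP→DF adds D, F; FPQ→CG adds C, G; DFQ→AG adds A → {A, C, D, F, G, M, P, Q}. Minimal: {P, Q}⁺ = {P, Q}; {M, Q}⁺ = {M, Q}; {M, P}⁺ = {D, F, M, P} — none reach the full schema.
{D, F, P, Q}⁺: FPQ→CG adds C, G; DFQ→AG adds A; AF→M adds M → {A, C, D, F, G, M, P, Q}. Minimal: {F, P, Q}⁺ = {C, F, G, P, Q}; {D, P, Q}⁺ = {D, P, Q}; {D, F, Q}⁺ = {A, D, F, G, M, Q}; … — none reach the full schema.
Any other superkey contains one of these as a subset, so there are no further candidate keys.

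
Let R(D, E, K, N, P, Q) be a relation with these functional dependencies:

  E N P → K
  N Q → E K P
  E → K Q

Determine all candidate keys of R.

{D, E, N}; {D, N, Q}

{D, E, N}⁺: E→KQ adds K, Q; NQ→EKP adds P → {D, E, K, N, P, Q}. Minimal: {E, N}⁺ = {E, K, N, P, Q}; {D, N}⁺ = {D, N}; {D, E}⁺ = {D, E, K, Q} — none reach the full schema.
{D, N, Q}⁺: NQ→EKP adds E, K, P → {D, E, K, N, P, Q}. Minimal: {N, Q}⁺ = {E, K, N, P, Q}; {D, Q}⁺ = {D, Q}; {D, N}⁺ = {D, N} — none reach the full schema.
Any other superkey contains one of these as a subset, so there are no further candidate keys.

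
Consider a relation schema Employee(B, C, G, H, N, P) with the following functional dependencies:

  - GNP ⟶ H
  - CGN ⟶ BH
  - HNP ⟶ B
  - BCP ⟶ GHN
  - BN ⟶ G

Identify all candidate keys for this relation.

{B, C, P}, {C, G, N, P}, {C, H, N, P}

Attributes C, P never appear on any right-hand side, so every candidate key must contain {C, P}.
{C, P}⁺ = {C, P}, which is not all of the schema, so we must add further attributes.
{B, C, P}⁺: BCP→GHN adds G, H, N → {B, C, G, H, N, P}. Minimal: {C, P}⁺ = {C, P}; {B, P}⁺ = {B, P}; {B, C}⁺ = {B, C} — none reach the full schema.
{C, G, N, P}⁺: GNP→H adds H; CGN→BH adds B → {B, C, G, H, N, P}. Minimal: {G, N, P}⁺ = {B, G, H, N, P}; {C, N, P}⁺ = {C, N, P}; {C, G, P}⁺ = {C, G, P}; … — none reach the full schema.
{C, H, N, P}⁺: HNP→B adds B; BCP→GHN adds G → {B, C, G, H, N, P}. Minimal: {H, N, P}⁺ = {B, G, H, N, P}; {C, N, P}⁺ = {C, N, P}; {C, H, P}⁺ = {C, H, P}; … — none reach the full schema.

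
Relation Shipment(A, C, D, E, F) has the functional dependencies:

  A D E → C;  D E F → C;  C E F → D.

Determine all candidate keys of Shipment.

{A, C, E, F}, {A, D, E, F}

{A, C, E, F}⁺: CEF→D adds D → {A, C, D, E, F}.
{A, D, E, F}⁺: ADE→C adds C → {A, C, D, E, F}.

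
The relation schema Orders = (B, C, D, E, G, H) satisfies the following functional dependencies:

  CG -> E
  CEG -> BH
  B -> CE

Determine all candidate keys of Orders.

Attributes D, G never appear on any right-hand side, so every candidate key must contain {D, G}.
{D, G}⁺ = {D, G}, which is not all of the schema, so we must add further attributes.
{B, D, G}⁺: B→CE adds C, E; CEG→BH adds H → {B, C, D, E, G, H}. Minimal: {D, G}⁺ = {D, G}; {B, G}⁺ = {B, C, E, G, H}; {B, D}⁺ = {B, C, D, E} — none reach the full schema.
{C, D, G}⁺: CG→E adds E; CEG→BH adds B, H → {B, C, D, E, G, H}. Minimal: {D, G}⁺ = {D, G}; {C, G}⁺ = {B, C, E, G, H}; {C, D}⁺ = {C, D} — none reach the full schema.
Any other superkey contains one of these as a subset, so there are no further candidate keys.

(B, D, G), (C, D, G)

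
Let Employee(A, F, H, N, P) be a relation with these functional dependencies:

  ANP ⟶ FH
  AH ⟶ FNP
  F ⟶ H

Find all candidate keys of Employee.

Attribute A never appears on the right-hand side of any dependency, so A must belong to every candidate key.
{A}⁺ = {A}, which is not all of the schema, so we must add further attributes.
{A, F}⁺: F→H adds H; AH→FNP adds N, P → {A, F, H, N, P}.
{A, H}⁺: AH→FNP adds F, N, P → {A, F, H, N, P}.
{A, N, P}⁺: ANP→FH adds F, H → {A, F, H, N, P}.
Any other superkey contains one of these as a subset, so there are no further candidate keys.

(A, F), (A, H), (A, N, P)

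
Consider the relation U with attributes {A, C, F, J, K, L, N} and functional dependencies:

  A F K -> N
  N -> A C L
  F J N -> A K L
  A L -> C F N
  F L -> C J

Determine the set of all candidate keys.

{N}⁺: N→ACL adds A, C, L; AL→CFN adds F; FL→CJ adds J; FJN→AKL adds K → {A, C, F, J, K, L, N}.
{A, L}⁺: AL→CFN adds C, F, N; FL→CJ adds J; FJN→AKL adds K → {A, C, F, J, K, L, N}.
{A, F, K}⁺: AFK→N adds N; N→ACL adds C, L; FL→CJ adds J → {A, C, F, J, K, L, N}.

(N), (A, L), (A, F, K)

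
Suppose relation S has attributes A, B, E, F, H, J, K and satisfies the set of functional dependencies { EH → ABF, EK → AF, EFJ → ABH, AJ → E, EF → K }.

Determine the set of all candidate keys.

(A, F, J); (A, H, J); (A, J, K); (E, F, J); (E, H, J); (E, J, K)

{A, F, J}⁺: AJ→E adds E; EF→K adds K; EFJ→ABH adds B, H → {A, B, E, F, H, J, K}. Minimal: {F, J}⁺ = {F, J}; {A, J}⁺ = {A, E, J}; {A, F}⁺ = {A, F} — none reach the full schema.
{A, H, J}⁺: AJ→E adds E; EH→ABF adds B, F; EF→K adds K → {A, B, E, F, H, J, K}. Minimal: {H, J}⁺ = {H, J}; {A, J}⁺ = {A, E, J}; {A, H}⁺ = {A, H} — none reach the full schema.
{A, J, K}⁺: AJ→E adds E; EK→AF adds F; EFJ→ABH adds B, H → {A, B, E, F, H, J, K}. Minimal: {J, K}⁺ = {J, K}; {A, K}⁺ = {A, K}; {A, J}⁺ = {A, E, J} — none reach the full schema.
{E, F, J}⁺: EFJ→ABH adds A, B, H; EF→K adds K → {A, B, E, F, H, J, K}. Minimal: {F, J}⁺ = {F, J}; {E, J}⁺ = {E, J}; {E, F}⁺ = {A, E, F, K} — none reach the full schema.
{E, H, J}⁺: EH→ABF adds A, B, F; EF→K adds K → {A, B, E, F, H, J, K}. Minimal: {H, J}⁺ = {H, J}; {E, J}⁺ = {E, J}; {E, H}⁺ = {A, B, E, F, H, K} — none reach the full schema.
{E, J, K}⁺: EK→AF adds A, F; EFJ→ABH adds B, H → {A, B, E, F, H, J, K}. Minimal: {J, K}⁺ = {J, K}; {E, K}⁺ = {A, E, F, K}; {E, J}⁺ = {E, J} — none reach the full schema.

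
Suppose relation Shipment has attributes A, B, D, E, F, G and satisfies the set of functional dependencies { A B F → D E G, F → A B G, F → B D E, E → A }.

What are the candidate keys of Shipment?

F

{F}⁺: F→ABG adds A, B, G; F→BDE adds D, E → {A, B, D, E, F, G}.
No other minimal superkey exists.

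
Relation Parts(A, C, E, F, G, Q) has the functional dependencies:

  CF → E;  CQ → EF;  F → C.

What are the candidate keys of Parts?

(A, C, G, Q), (A, F, G, Q)

{A, C, G, Q}⁺: CQ→EF adds E, F → {A, C, E, F, G, Q}. Minimal: {C, G, Q}⁺ = {C, E, F, G, Q}; {A, G, Q}⁺ = {A, G, Q}; {A, C, Q}⁺ = {A, C, E, F, Q}; … — none reach the full schema.
{A, F, G, Q}⁺: F→C adds C; CF→E adds E → {A, C, E, F, G, Q}. Minimal: {F, G, Q}⁺ = {C, E, F, G, Q}; {A, G, Q}⁺ = {A, G, Q}; {A, F, Q}⁺ = {A, C, E, F, Q}; … — none reach the full schema.
Any other superkey contains one of these as a subset, so there are no further candidate keys.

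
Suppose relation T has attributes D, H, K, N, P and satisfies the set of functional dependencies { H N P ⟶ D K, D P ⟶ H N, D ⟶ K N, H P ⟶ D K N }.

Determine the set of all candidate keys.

DP, HP

Attribute P never appears on the right-hand side of any dependency, so P must belong to every candidate key.
{P}⁺ = {P}, which is not all of the schema, so we must add further attributes.
{D, P}⁺: DP→HN adds H, N; D→KN adds K → {D, H, K, N, P}.
{H, P}⁺: HP→DKN adds D, K, N → {D, H, K, N, P}.
Any other superkey contains one of these as a subset, so there are no further candidate keys.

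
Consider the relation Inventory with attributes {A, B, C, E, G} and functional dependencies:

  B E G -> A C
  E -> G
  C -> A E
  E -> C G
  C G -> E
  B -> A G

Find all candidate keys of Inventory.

Attribute B never appears on the right-hand side of any dependency, so B must belong to every candidate key.
{B}⁺ = {A, B, G}, which is not all of the schema, so we must add further attributes.
{B, C}⁺: C→AE adds A, E; E→CG adds G → {A, B, C, E, G}. Minimal: {C}⁺ = {A, C, E, G}; {B}⁺ = {A, B, G} — none reach the full schema.
{B, E}⁺: E→G adds G; E→CG adds C; B→AG adds A → {A, B, C, E, G}. Minimal: {E}⁺ = {A, C, E, G}; {B}⁺ = {A, B, G} — none reach the full schema.

(B, C), (B, E)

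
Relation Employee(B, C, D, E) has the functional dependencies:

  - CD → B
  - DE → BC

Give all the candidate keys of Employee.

(D, E)

Attributes D, E never appear on any right-hand side, so every candidate key must contain {D, E}.
{D, E}⁺ = {B, C, D, E}, which is all of the schema, so {D, E} is the only candidate key.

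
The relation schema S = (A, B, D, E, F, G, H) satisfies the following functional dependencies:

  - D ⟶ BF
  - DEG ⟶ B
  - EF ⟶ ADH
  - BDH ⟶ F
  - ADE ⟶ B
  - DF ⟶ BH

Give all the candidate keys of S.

DEG, EFG

Attributes E, G never appear on any right-hand side, so every candidate key must contain {E, G}.
{E, G}⁺ = {E, G}, which is not all of the schema, so we must add further attributes.
{D, E, G}⁺: D→BF adds B, F; EF→ADH adds A, H → {A, B, D, E, F, G, H}. Minimal: {E, G}⁺ = {E, G}; {D, G}⁺ = {B, D, F, G, H}; {D, E}⁺ = {A, B, D, E, F, H} — none reach the full schema.
{E, F, G}⁺: EF→ADH adds A, D, H; ADE→B adds B → {A, B, D, E, F, G, H}. Minimal: {F, G}⁺ = {F, G}; {E, G}⁺ = {E, G}; {E, F}⁺ = {A, B, D, E, F, H} — none reach the full schema.
Any other superkey contains one of these as a subset, so there are no further candidate keys.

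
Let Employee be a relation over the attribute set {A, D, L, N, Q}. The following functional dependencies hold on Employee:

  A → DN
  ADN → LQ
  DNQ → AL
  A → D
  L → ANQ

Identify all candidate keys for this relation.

A, L, DNQ

{A}⁺: A→DN adds D, N; ADN→LQ adds L, Q → {A, D, L, N, Q}.
{L}⁺: L→ANQ adds A, N, Q; A→DN adds D → {A, D, L, N, Q}.
{D, N, Q}⁺: DNQ→AL adds A, L → {A, D, L, N, Q}. Minimal: {N, Q}⁺ = {N, Q}; {D, Q}⁺ = {D, Q}; {D, N}⁺ = {D, N} — none reach the full schema.
Any other superkey contains one of these as a subset, so there are no further candidate keys.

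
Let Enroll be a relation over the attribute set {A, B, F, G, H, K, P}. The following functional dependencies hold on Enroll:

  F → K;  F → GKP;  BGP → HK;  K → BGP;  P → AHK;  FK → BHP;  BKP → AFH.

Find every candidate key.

{F}⁺: F→K adds K; F→GKP adds G, P; K→BGP adds B; P→AHK adds A, H → {A, B, F, G, H, K, P}.
{K}⁺: K→BGP adds B, G, P; P→AHK adds A, H; BKP→AFH adds F → {A, B, F, G, H, K, P}.
{P}⁺: P→AHK adds A, H, K; K→BGP adds B, G; BKP→AFH adds F → {A, B, F, G, H, K, P}.

F, K, P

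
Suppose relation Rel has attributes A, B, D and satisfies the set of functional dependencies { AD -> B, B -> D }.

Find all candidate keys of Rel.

{A, B}⁺: B→D adds D → {A, B, D}.
{A, D}⁺: AD→B adds B → {A, B, D}.
Any other superkey contains one of these as a subset, so there are no further candidate keys.

{A, B}, {A, D}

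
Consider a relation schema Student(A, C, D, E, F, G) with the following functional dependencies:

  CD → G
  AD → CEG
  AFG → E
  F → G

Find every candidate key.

ADF

Attributes A, D, F never appear on any right-hand side, so every candidate key must contain {A, D, F}.
{A, D, F}⁺ = {A, C, D, E, F, G}, which is all of the schema, so {A, D, F} is the only candidate key.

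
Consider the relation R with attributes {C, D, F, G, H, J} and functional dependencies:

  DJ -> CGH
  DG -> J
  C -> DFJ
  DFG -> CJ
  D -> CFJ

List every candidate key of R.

(C), (D)

{C}⁺: C→DFJ adds D, F, J; DJ→CGH adds G, H → {C, D, F, G, H, J}.
{D}⁺: D→CFJ adds C, F, J; DJ→CGH adds G, H → {C, D, F, G, H, J}.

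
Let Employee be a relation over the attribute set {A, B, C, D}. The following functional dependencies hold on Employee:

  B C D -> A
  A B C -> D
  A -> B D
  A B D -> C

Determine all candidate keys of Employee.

{A}⁺: A→BD adds B, D; ABD→C adds C → {A, B, C, D}.
{B, C, D}⁺: BCD→A adds A → {A, B, C, D}. Minimal: {C, D}⁺ = {C, D}; {B, D}⁺ = {B, D}; {B, C}⁺ = {B, C} — none reach the full schema.

A, BCD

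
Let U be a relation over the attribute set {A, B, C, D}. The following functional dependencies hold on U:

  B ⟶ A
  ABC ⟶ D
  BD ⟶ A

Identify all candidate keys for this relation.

{B, C}⁺: B→A adds A; ABC→D adds D → {A, B, C, D}. Minimal: {C}⁺ = {C}; {B}⁺ = {A, B} — none reach the full schema.

(B, C)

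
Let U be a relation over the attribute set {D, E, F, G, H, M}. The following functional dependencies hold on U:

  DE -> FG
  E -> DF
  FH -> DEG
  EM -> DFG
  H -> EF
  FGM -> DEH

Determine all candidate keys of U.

Attribute M never appears on the right-hand side of any dependency, so M must belong to every candidate key.
{M}⁺ = {M}, which is not all of the schema, so we must add further attributes.
{E, M}⁺: E→DF adds D, F; EM→DFG adds G; FGM→DEH adds H → {D, E, F, G, H, M}. Minimal: {M}⁺ = {M}; {E}⁺ = {D, E, F, G} — none reach the full schema.
{H, M}⁺: H→EF adds E, F; E→DF adds D; FH→DEG adds G → {D, E, F, G, H, M}. Minimal: {M}⁺ = {M}; {H}⁺ = {D, E, F, G, H} — none reach the full schema.
{F, G, M}⁺: FGM→DEH adds D, E, H → {D, E, F, G, H, M}. Minimal: {G, M}⁺ = {G, M}; {F, M}⁺ = {F, M}; {F, G}⁺ = {F, G} — none reach the full schema.

{E, M}, {H, M}, {F, G, M}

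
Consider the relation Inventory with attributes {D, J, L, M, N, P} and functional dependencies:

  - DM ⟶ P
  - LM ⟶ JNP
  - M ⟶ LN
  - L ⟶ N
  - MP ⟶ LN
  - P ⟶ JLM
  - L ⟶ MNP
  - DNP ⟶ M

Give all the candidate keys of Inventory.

Attribute D never appears on the right-hand side of any dependency, so D must belong to every candidate key.
{D}⁺ = {D}, which is not all of the schema, so we must add further attributes.
{D, L}⁺: L→N adds N; L→MNP adds M, P; LM→JNP adds J → {D, J, L, M, N, P}.
{D, M}⁺: DM→P adds P; M→LN adds L, N; P→JLM adds J → {D, J, L, M, N, P}.
{D, P}⁺: P→JLM adds J, L, M; L→MNP adds N → {D, J, L, M, N, P}.

(D, L), (D, M), (D, P)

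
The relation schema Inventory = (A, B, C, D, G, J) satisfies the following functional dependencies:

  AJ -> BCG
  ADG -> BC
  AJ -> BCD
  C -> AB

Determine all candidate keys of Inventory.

Attribute J never appears on the right-hand side of any dependency, so J must belong to every candidate key.
{J}⁺ = {J}, which is not all of the schema, so we must add further attributes.
{A, J}⁺: AJ→BCG adds B, C, G; AJ→BCD adds D → {A, B, C, D, G, J}. Minimal: {J}⁺ = {J}; {A}⁺ = {A} — none reach the full schema.
{C, J}⁺: C→AB adds A, B; AJ→BCG adds G; AJ→BCD adds D → {A, B, C, D, G, J}. Minimal: {J}⁺ = {J}; {C}⁺ = {A, B, C} — none reach the full schema.
Any other superkey contains one of these as a subset, so there are no further candidate keys.

{A, J}, {C, J}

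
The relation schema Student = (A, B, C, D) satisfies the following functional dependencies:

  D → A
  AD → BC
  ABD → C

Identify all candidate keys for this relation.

{D}

Attribute D never appears on the right-hand side of any dependency, so D must belong to every candidate key.
{D}⁺ = {A, B, C, D}, which is all of the schema, so {D} is the only candidate key.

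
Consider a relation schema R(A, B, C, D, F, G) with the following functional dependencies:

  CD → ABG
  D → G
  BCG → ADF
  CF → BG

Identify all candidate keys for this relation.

{C, D}, {C, F}, {B, C, G}

Attribute C never appears on the right-hand side of any dependency, so C must belong to every candidate key.
{C}⁺ = {C}, which is not all of the schema, so we must add further attributes.
{C, D}⁺: CD→ABG adds A, B, G; BCG→ADF adds F → {A, B, C, D, F, G}. Minimal: {D}⁺ = {D, G}; {C}⁺ = {C} — none reach the full schema.
{C, F}⁺: CF→BG adds B, G; BCG→ADF adds A, D → {A, B, C, D, F, G}. Minimal: {F}⁺ = {F}; {C}⁺ = {C} — none reach the full schema.
{B, C, G}⁺: BCG→ADF adds A, D, F → {A, B, C, D, F, G}. Minimal: {C, G}⁺ = {C, G}; {B, G}⁺ = {B, G}; {B, C}⁺ = {B, C} — none reach the full schema.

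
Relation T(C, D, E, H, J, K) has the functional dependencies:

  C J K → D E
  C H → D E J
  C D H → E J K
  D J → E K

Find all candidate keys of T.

(C, H)

Attributes C, H never appear on any right-hand side, so every candidate key must contain {C, H}.
{C, H}⁺ = {C, D, E, H, J, K}, which is all of the schema, so {C, H} is the only candidate key.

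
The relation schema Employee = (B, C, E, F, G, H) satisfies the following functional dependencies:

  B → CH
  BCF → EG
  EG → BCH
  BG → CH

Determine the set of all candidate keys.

Attribute F never appears on the right-hand side of any dependency, so F must belong to every candidate key.
{F}⁺ = {F}, which is not all of the schema, so we must add further attributes.
{B, F}⁺: B→CH adds C, H; BCF→EG adds E, G → {B, C, E, F, G, H}. Minimal: {F}⁺ = {F}; {B}⁺ = {B, C, H} — none reach the full schema.
{E, F, G}⁺: EG→BCH adds B, C, H → {B, C, E, F, G, H}. Minimal: {F, G}⁺ = {F, G}; {E, G}⁺ = {B, C, E, G, H}; {E, F}⁺ = {E, F} — none reach the full schema.

{B, F}, {E, F, G}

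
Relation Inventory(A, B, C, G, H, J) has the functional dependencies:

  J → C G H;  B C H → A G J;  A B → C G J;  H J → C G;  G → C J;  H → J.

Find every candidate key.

Attribute B never appears on the right-hand side of any dependency, so B must belong to every candidate key.
{B}⁺ = {B}, which is not all of the schema, so we must add further attributes.
{A, B}⁺: AB→CGJ adds C, G, J; J→CGH adds H → {A, B, C, G, H, J}. Minimal: {B}⁺ = {B}; {A}⁺ = {A} — none reach the full schema.
{B, G}⁺: G→CJ adds C, J; J→CGH adds H; BCH→AGJ adds A → {A, B, C, G, H, J}. Minimal: {G}⁺ = {C, G, H, J}; {B}⁺ = {B} — none reach the full schema.
{B, H}⁺: H→J adds J; J→CGH adds C, G; BCH→AGJ adds A → {A, B, C, G, H, J}. Minimal: {H}⁺ = {C, G, H, J}; {B}⁺ = {B} — none reach the full schema.
{B, J}⁺: J→CGH adds C, G, H; BCH→AGJ adds A → {A, B, C, G, H, J}. Minimal: {J}⁺ = {C, G, H, J}; {B}⁺ = {B} — none reach the full schema.

(A, B), (B, G), (B, H), (B, J)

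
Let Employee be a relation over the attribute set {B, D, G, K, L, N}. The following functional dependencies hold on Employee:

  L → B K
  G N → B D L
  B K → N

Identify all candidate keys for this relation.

Attribute G never appears on the right-hand side of any dependency, so G must belong to every candidate key.
{G}⁺ = {G}, which is not all of the schema, so we must add further attributes.
{G, L}⁺: L→BK adds B, K; BK→N adds N; GN→BDL adds D → {B, D, G, K, L, N}.
{G, N}⁺: GN→BDL adds B, D, L; L→BK adds K → {B, D, G, K, L, N}.
{B, G, K}⁺: BK→N adds N; GN→BDL adds D, L → {B, D, G, K, L, N}.
Any other superkey contains one of these as a subset, so there are no further candidate keys.

GL, GN, BGK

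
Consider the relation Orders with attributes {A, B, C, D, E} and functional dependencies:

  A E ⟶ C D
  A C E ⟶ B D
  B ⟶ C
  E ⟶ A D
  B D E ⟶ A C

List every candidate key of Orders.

Attribute E never appears on the right-hand side of any dependency, so E must belong to every candidate key.
{E}⁺ = {A, B, C, D, E}, which is all of the schema, so {E} is the only candidate key.

(E)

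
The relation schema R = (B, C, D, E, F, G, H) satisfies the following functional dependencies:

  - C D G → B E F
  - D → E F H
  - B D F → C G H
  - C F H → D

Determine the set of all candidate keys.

{B, D}⁺: D→EFH adds E, F, H; BDF→CGH adds C, G → {B, C, D, E, F, G, H}.
{C, D, G}⁺: CDG→BEF adds B, E, F; D→EFH adds H → {B, C, D, E, F, G, H}.
{B, C, F, H}⁺: CFH→D adds D; D→EFH adds E; BDF→CGH adds G → {B, C, D, E, F, G, H}.
{C, F, G, H}⁺: CFH→D adds D; CDG→BEF adds B, E → {B, C, D, E, F, G, H}.
Any other superkey contains one of these as a subset, so there are no further candidate keys.

(B, D), (C, D, G), (B, C, F, H), (C, F, G, H)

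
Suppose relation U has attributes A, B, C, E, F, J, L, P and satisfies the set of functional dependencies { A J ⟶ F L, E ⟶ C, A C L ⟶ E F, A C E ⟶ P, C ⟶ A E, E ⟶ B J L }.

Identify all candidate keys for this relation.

{C}⁺: C→AE adds A, E; E→BJL adds B, J, L; AJ→FL adds F; ACE→P adds P → {A, B, C, E, F, J, L, P}.
{E}⁺: E→C adds C; C→AE adds A; E→BJL adds B, J, L; AJ→FL adds F; ACE→P adds P → {A, B, C, E, F, J, L, P}.
Any other superkey contains one of these as a subset, so there are no further candidate keys.

C; E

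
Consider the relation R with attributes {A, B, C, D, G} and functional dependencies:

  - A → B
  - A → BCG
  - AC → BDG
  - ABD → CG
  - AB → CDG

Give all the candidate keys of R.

{A}

Attribute A never appears on the right-hand side of any dependency, so A must belong to every candidate key.
{A}⁺ = {A, B, C, D, G}, which is all of the schema, so {A} is the only candidate key.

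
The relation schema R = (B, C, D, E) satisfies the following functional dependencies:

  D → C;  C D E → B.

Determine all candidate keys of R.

Attributes D, E never appear on any right-hand side, so every candidate key must contain {D, E}.
{D, E}⁺ = {B, C, D, E}, which is all of the schema, so {D, E} is the only candidate key.

DE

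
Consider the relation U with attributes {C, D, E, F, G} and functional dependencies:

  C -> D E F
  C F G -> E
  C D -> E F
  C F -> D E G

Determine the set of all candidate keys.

Attribute C never appears on the right-hand side of any dependency, so C must belong to every candidate key.
{C}⁺ = {C, D, E, F, G}, which is all of the schema, so {C} is the only candidate key.

{C}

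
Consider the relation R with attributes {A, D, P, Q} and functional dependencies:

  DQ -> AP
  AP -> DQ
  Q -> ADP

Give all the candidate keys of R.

Q, AP

{Q}⁺: Q→ADP adds A, D, P → {A, D, P, Q}.
{A, P}⁺: AP→DQ adds D, Q → {A, D, P, Q}. Minimal: {P}⁺ = {P}; {A}⁺ = {A} — none reach the full schema.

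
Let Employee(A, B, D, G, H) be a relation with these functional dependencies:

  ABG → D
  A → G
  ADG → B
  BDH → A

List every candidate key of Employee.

{A, B, H}, {A, D, H}, {B, D, H}

Attribute H never appears on the right-hand side of any dependency, so H must belong to every candidate key.
{H}⁺ = {H}, which is not all of the schema, so we must add further attributes.
{A, B, H}⁺: A→G adds G; ABG→D adds D → {A, B, D, G, H}. Minimal: {B, H}⁺ = {B, H}; {A, H}⁺ = {A, G, H}; {A, B}⁺ = {A, B, D, G} — none reach the full schema.
{A, D, H}⁺: A→G adds G; ADG→B adds B → {A, B, D, G, H}. Minimal: {D, H}⁺ = {D, H}; {A, H}⁺ = {A, G, H}; {A, D}⁺ = {A, B, D, G} — none reach the full schema.
{B, D, H}⁺: BDH→A adds A; A→G adds G → {A, B, D, G, H}. Minimal: {D, H}⁺ = {D, H}; {B, H}⁺ = {B, H}; {B, D}⁺ = {B, D} — none reach the full schema.
Any other superkey contains one of these as a subset, so there are no further candidate keys.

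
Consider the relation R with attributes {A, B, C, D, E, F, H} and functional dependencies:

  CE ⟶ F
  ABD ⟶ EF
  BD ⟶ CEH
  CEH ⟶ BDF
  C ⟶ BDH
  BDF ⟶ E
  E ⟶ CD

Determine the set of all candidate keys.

Attribute A never appears on the right-hand side of any dependency, so A must belong to every candidate key.
{A}⁺ = {A}, which is not all of the schema, so we must add further attributes.
{A, C}⁺: C→BDH adds B, D, H; ABD→EF adds E, F → {A, B, C, D, E, F, H}.
{A, E}⁺: E→CD adds C, D; CE→F adds F; C→BDH adds B, H → {A, B, C, D, E, F, H}.
{A, B, D}⁺: ABD→EF adds E, F; BD→CEH adds C, H → {A, B, C, D, E, F, H}.

{A, C}; {A, E}; {A, B, D}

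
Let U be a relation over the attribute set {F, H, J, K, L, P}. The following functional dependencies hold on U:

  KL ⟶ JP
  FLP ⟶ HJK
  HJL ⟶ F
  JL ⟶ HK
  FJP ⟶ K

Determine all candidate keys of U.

Attribute L never appears on the right-hand side of any dependency, so L must belong to every candidate key.
{L}⁺ = {L}, which is not all of the schema, so we must add further attributes.
{J, L}⁺: JL→HK adds H, K; KL→JP adds P; HJL→F adds F → {F, H, J, K, L, P}.
{K, L}⁺: KL→JP adds J, P; JL→HK adds H; HJL→F adds F → {F, H, J, K, L, P}.
{F, L, P}⁺: FLP→HJK adds H, J, K → {F, H, J, K, L, P}.

(J, L), (K, L), (F, L, P)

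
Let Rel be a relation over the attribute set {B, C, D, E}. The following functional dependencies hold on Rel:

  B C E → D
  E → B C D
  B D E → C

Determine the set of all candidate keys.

{E}

Attribute E never appears on the right-hand side of any dependency, so E must belong to every candidate key.
{E}⁺ = {B, C, D, E}, which is all of the schema, so {E} is the only candidate key.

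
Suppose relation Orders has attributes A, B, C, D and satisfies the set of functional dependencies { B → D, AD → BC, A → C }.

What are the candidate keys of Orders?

Attribute A never appears on the right-hand side of any dependency, so A must belong to every candidate key.
{A}⁺ = {A, C}, which is not all of the schema, so we must add further attributes.
{A, B}⁺: B→D adds D; AD→BC adds C → {A, B, C, D}. Minimal: {B}⁺ = {B, D}; {A}⁺ = {A, C} — none reach the full schema.
{A, D}⁺: AD→BC adds B, C → {A, B, C, D}. Minimal: {D}⁺ = {D}; {A}⁺ = {A, C} — none reach the full schema.
Any other superkey contains one of these as a subset, so there are no further candidate keys.

{A, B}, {A, D}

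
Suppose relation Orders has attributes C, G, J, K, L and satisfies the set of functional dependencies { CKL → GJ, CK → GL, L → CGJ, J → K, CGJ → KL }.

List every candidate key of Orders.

{L}, {C, J}, {C, K}

{L}⁺: L→CGJ adds C, G, J; J→K adds K → {C, G, J, K, L}.
{C, J}⁺: J→K adds K; CK→GL adds G, L → {C, G, J, K, L}. Minimal: {J}⁺ = {J, K}; {C}⁺ = {C} — none reach the full schema.
{C, K}⁺: CK→GL adds G, L; L→CGJ adds J → {C, G, J, K, L}. Minimal: {K}⁺ = {K}; {C}⁺ = {C} — none reach the full schema.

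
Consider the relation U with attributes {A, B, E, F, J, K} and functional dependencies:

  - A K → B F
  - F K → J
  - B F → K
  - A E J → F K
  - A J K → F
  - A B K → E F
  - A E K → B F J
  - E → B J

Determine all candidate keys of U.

AE, AK, ABF

{A, E}⁺: E→BJ adds B, J; AEJ→FK adds F, K → {A, B, E, F, J, K}. Minimal: {E}⁺ = {B, E, J}; {A}⁺ = {A} — none reach the full schema.
{A, K}⁺: AK→BF adds B, F; FK→J adds J; ABK→EF adds E → {A, B, E, F, J, K}. Minimal: {K}⁺ = {K}; {A}⁺ = {A} — none reach the full schema.
{A, B, F}⁺: BF→K adds K; ABK→EF adds E; AEK→BFJ adds J → {A, B, E, F, J, K}. Minimal: {B, F}⁺ = {B, F, J, K}; {A, F}⁺ = {A, F}; {A, B}⁺ = {A, B} — none reach the full schema.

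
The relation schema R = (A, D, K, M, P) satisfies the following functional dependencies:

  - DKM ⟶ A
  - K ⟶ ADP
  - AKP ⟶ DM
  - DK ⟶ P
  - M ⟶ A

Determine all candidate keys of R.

(K)

Attribute K never appears on the right-hand side of any dependency, so K must belong to every candidate key.
{K}⁺ = {A, D, K, M, P}, which is all of the schema, so {K} is the only candidate key.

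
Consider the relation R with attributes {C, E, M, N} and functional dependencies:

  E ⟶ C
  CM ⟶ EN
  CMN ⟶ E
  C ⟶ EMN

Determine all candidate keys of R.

{C}⁺: C→EMN adds E, M, N → {C, E, M, N}.
{E}⁺: E→C adds C; C→EMN adds M, N → {C, E, M, N}.

(C); (E)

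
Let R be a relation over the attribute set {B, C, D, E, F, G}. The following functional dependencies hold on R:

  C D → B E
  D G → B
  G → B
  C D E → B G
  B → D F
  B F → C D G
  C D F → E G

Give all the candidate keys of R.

(B), (G), (C, D)

{B}⁺: B→DF adds D, F; BF→CDG adds C, G; CDF→EG adds E → {B, C, D, E, F, G}.
{G}⁺: G→B adds B; B→DF adds D, F; BF→CDG adds C; CDF→EG adds E → {B, C, D, E, F, G}.
{C, D}⁺: CD→BE adds B, E; CDE→BG adds G; B→DF adds F → {B, C, D, E, F, G}.
Any other superkey contains one of these as a subset, so there are no further candidate keys.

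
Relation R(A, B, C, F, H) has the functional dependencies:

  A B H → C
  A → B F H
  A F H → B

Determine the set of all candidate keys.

A

Attribute A never appears on the right-hand side of any dependency, so A must belong to every candidate key.
{A}⁺ = {A, B, C, F, H}, which is all of the schema, so {A} is the only candidate key.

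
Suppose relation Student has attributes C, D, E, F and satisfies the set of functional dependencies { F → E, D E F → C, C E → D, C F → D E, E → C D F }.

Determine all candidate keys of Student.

{E}⁺: E→CDF adds C, D, F → {C, D, E, F}.
{F}⁺: F→E adds E; E→CDF adds C, D → {C, D, E, F}.

(E), (F)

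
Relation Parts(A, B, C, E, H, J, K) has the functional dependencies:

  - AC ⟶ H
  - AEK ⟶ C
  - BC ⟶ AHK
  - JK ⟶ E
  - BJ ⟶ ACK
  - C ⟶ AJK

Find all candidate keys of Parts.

{B, C}⁺: BC→AHK adds A, H, K; C→AJK adds J; JK→E adds E → {A, B, C, E, H, J, K}. Minimal: {C}⁺ = {A, C, E, H, J, K}; {B}⁺ = {B} — none reach the full schema.
{B, J}⁺: BJ→ACK adds A, C, K; AC→H adds H; JK→E adds E → {A, B, C, E, H, J, K}. Minimal: {J}⁺ = {J}; {B}⁺ = {B} — none reach the full schema.
{A, B, E, K}⁺: AEK→C adds C; BC→AHK adds H; C→AJK adds J → {A, B, C, E, H, J, K}. Minimal: {B, E, K}⁺ = {B, E, K}; {A, E, K}⁺ = {A, C, E, H, J, K}; {A, B, K}⁺ = {A, B, K}; … — none reach the full schema.
Any other superkey contains one of these as a subset, so there are no further candidate keys.

BC; BJ; ABEK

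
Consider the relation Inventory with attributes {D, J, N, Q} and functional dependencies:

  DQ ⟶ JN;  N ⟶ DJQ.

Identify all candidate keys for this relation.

{N}, {D, Q}

{N}⁺: N→DJQ adds D, J, Q → {D, J, N, Q}.
{D, Q}⁺: DQ→JN adds J, N → {D, J, N, Q}. Minimal: {Q}⁺ = {Q}; {D}⁺ = {D} — none reach the full schema.
Any other superkey contains one of these as a subset, so there are no further candidate keys.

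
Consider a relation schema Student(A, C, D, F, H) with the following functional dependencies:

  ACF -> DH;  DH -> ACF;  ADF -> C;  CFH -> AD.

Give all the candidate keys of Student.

{D, H}; {A, C, F}; {A, D, F}; {C, F, H}

{D, H}⁺: DH→ACF adds A, C, F → {A, C, D, F, H}. Minimal: {H}⁺ = {H}; {D}⁺ = {D} — none reach the full schema.
{A, C, F}⁺: ACF→DH adds D, H → {A, C, D, F, H}. Minimal: {C, F}⁺ = {C, F}; {A, F}⁺ = {A, F}; {A, C}⁺ = {A, C} — none reach the full schema.
{A, D, F}⁺: ADF→C adds C; ACF→DH adds H → {A, C, D, F, H}. Minimal: {D, F}⁺ = {D, F}; {A, F}⁺ = {A, F}; {A, D}⁺ = {A, D} — none reach the full schema.
{C, F, H}⁺: CFH→AD adds A, D → {A, C, D, F, H}. Minimal: {F, H}⁺ = {F, H}; {C, H}⁺ = {C, H}; {C, F}⁺ = {C, F} — none reach the full schema.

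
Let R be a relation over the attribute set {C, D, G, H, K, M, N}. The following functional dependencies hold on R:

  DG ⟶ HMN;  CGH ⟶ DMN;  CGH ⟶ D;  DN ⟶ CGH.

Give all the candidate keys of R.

DGK; DKN; CGHK

{D, G, K}⁺: DG→HMN adds H, M, N; DN→CGH adds C → {C, D, G, H, K, M, N}. Minimal: {G, K}⁺ = {G, K}; {D, K}⁺ = {D, K}; {D, G}⁺ = {C, D, G, H, M, N} — none reach the full schema.
{D, K, N}⁺: DN→CGH adds C, G, H; DG→HMN adds M → {C, D, G, H, K, M, N}. Minimal: {K, N}⁺ = {K, N}; {D, N}⁺ = {C, D, G, H, M, N}; {D, K}⁺ = {D, K} — none reach the full schema.
{C, G, H, K}⁺: CGH→DMN adds D, M, N → {C, D, G, H, K, M, N}. Minimal: {G, H, K}⁺ = {G, H, K}; {C, H, K}⁺ = {C, H, K}; {C, G, K}⁺ = {C, G, K}; … — none reach the full schema.
Any other superkey contains one of these as a subset, so there are no further candidate keys.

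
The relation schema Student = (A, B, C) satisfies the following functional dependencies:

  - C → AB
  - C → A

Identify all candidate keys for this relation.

{C}⁺: C→AB adds A, B → {A, B, C}.

(C)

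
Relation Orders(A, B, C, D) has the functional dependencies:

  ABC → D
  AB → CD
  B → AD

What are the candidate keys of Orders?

{B}

Attribute B never appears on the right-hand side of any dependency, so B must belong to every candidate key.
{B}⁺ = {A, B, C, D}, which is all of the schema, so {B} is the only candidate key.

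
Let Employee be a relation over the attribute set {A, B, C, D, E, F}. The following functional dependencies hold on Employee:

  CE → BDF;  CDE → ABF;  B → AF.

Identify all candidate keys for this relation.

Attributes C, E never appear on any right-hand side, so every candidate key must contain {C, E}.
{C, E}⁺ = {A, B, C, D, E, F}, which is all of the schema, so {C, E} is the only candidate key.

{C, E}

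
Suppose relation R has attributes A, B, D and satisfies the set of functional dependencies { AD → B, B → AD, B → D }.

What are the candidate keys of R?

{B}⁺: B→AD adds A, D → {A, B, D}.
{A, D}⁺: AD→B adds B → {A, B, D}.
Any other superkey contains one of these as a subset, so there are no further candidate keys.

{B}, {A, D}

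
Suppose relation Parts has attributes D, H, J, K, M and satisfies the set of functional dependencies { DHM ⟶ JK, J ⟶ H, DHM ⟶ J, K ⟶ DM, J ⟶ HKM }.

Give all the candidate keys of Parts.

{J}⁺: J→H adds H; J→HKM adds K, M; K→DM adds D → {D, H, J, K, M}.
{H, K}⁺: K→DM adds D, M; DHM→JK adds J → {D, H, J, K, M}. Minimal: {K}⁺ = {D, K, M}; {H}⁺ = {H} — none reach the full schema.
{D, H, M}⁺: DHM→JK adds J, K → {D, H, J, K, M}. Minimal: {H, M}⁺ = {H, M}; {D, M}⁺ = {D, M}; {D, H}⁺ = {D, H} — none reach the full schema.
Any other superkey contains one of these as a subset, so there are no further candidate keys.

J, HK, DHM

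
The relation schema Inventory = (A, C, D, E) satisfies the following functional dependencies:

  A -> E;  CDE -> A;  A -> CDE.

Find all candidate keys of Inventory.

(A); (C, D, E)

{A}⁺: A→E adds E; A→CDE adds C, D → {A, C, D, E}.
{C, D, E}⁺: CDE→A adds A → {A, C, D, E}. Minimal: {D, E}⁺ = {D, E}; {C, E}⁺ = {C, E}; {C, D}⁺ = {C, D} — none reach the full schema.
Any other superkey contains one of these as a subset, so there are no further candidate keys.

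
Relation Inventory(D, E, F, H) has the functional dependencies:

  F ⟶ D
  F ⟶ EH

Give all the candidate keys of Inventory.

F

Attribute F never appears on the right-hand side of any dependency, so F must belong to every candidate key.
{F}⁺ = {D, E, F, H}, which is all of the schema, so {F} is the only candidate key.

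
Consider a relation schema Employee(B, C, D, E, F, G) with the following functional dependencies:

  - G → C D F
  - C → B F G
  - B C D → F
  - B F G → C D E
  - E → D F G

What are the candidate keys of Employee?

{C}⁺: C→BFG adds B, F, G; BFG→CDE adds D, E → {B, C, D, E, F, G}.
{E}⁺: E→DFG adds D, F, G; G→CDF adds C; C→BFG adds B → {B, C, D, E, F, G}.
{G}⁺: G→CDF adds C, D, F; C→BFG adds B; BFG→CDE adds E → {B, C, D, E, F, G}.
Any other superkey contains one of these as a subset, so there are no further candidate keys.

{C}; {E}; {G}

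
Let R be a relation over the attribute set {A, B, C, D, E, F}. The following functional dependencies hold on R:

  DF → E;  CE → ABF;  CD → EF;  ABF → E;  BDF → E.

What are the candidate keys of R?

{C, D}

Attributes C, D never appear on any right-hand side, so every candidate key must contain {C, D}.
{C, D}⁺ = {A, B, C, D, E, F}, which is all of the schema, so {C, D} is the only candidate key.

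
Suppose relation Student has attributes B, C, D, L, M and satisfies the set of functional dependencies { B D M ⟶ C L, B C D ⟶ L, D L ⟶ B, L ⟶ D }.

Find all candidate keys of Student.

Attribute M never appears on the right-hand side of any dependency, so M must belong to every candidate key.
{M}⁺ = {M}, which is not all of the schema, so we must add further attributes.
{L, M}⁺: L→D adds D; DL→B adds B; BDM→CL adds C → {B, C, D, L, M}. Minimal: {M}⁺ = {M}; {L}⁺ = {B, D, L} — none reach the full schema.
{B, D, M}⁺: BDM→CL adds C, L → {B, C, D, L, M}. Minimal: {D, M}⁺ = {D, M}; {B, M}⁺ = {B, M}; {B, D}⁺ = {B, D} — none reach the full schema.

LM; BDM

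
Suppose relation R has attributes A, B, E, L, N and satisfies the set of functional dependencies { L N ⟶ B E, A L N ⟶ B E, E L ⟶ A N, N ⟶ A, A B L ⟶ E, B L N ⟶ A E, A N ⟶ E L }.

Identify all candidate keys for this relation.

{N}; {E, L}; {A, B, L}

{N}⁺: N→A adds A; AN→EL adds E, L; LN→BE adds B → {A, B, E, L, N}.
{E, L}⁺: EL→AN adds A, N; LN→BE adds B → {A, B, E, L, N}. Minimal: {L}⁺ = {L}; {E}⁺ = {E} — none reach the full schema.
{A, B, L}⁺: ABL→E adds E; EL→AN adds N → {A, B, E, L, N}. Minimal: {B, L}⁺ = {B, L}; {A, L}⁺ = {A, L}; {A, B}⁺ = {A, B} — none reach the full schema.
Any other superkey contains one of these as a subset, so there are no further candidate keys.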